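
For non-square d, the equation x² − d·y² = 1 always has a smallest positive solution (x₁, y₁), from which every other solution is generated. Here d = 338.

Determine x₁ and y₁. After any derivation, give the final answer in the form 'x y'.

[18; 2,1,1,2,36] for √338; ℓ=5 ⇒ convergent index 9
k=0  a_k=18  p_k/q_k = 18/1
…
k=3  a_k=1  p_k/q_k = 92/5
…
k=8  a_k=1  p_k/q_k = 43958/2391
k=9  a_k=2  p_k/q_k = 114243/6214
→ (114243, 6214).  Check: 114243²=13051463049, 338·6214²=13051463048, difference 1.

114243 6214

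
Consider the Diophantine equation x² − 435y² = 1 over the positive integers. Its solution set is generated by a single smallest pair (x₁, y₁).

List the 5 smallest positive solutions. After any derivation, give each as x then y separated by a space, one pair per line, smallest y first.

[20; 1,5,1,40] for √435; ℓ=4 ⇒ convergent index 3
i=0: a=20 ⇒ p=20, q=1
…
i=2: a=5 ⇒ p=125, q=6
i=3: a=1 ⇒ p=146, q=7
fundamental: x₁=146, y₁=7  (since 21316 − 435·49 = 1)
k=2:  x_2 = 146·146+435·7·7 = 42631,  y_2 = 146·7+7·146 = 2044
k=3:  x_3 = 146·42631+435·7·2044 = 12448106,  y_3 = 146·2044+7·42631 = 596841
k=4:  x_4 = 146·12448106+435·7·596841 = 3634804321,  y_4 = 146·596841+7·12448106 = 174275528
k=5:  x_5 = 146·3634804321+435·7·174275528 = 1061350413626,  y_5 = 146·174275528+7·3634804321 = 50887857335

146 7
42631 2044
12448106 596841
3634804321 174275528
1061350413626 50887857335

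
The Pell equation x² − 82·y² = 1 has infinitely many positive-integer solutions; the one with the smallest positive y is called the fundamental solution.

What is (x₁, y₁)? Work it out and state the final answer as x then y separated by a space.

d=82: √d = [9; 18] (ℓ=1, odd), read p_1/q_1
i=0: a=9 ⇒ p=9, q=1
i=1: a=18 ⇒ p=163, q=18
fundamental: x₁=163, y₁=18  (since 26569 − 82·324 = 1)

163 18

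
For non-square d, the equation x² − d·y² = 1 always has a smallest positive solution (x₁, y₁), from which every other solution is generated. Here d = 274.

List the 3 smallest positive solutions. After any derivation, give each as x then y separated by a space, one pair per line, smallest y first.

3959299 239190
31352097142801 1894049455620
248264653730785753699 14998216231173381570

[16; 1,1,4,4,1,1,32] for √274; ℓ=7 ⇒ convergent index 13
k=0  a_k=16  p_k/q_k = 16/1
k=1  a_k=1  p_k/q_k = 17/1
k=2  a_k=1  p_k/q_k = 33/2
k=3  a_k=4  p_k/q_k = 149/9
…
k=6  a_k=1  p_k/q_k = 1407/85
k=7  a_k=32  p_k/q_k = 45802/2767
k=8  a_k=1  p_k/q_k = 47209/2852
…
k=10  a_k=4  p_k/q_k = 419253/25328
…
k=12  a_k=1  p_k/q_k = 2189276/132259
k=13  a_k=1  p_k/q_k = 3959299/239190
→ (3959299, 239190).  Check: 3959299²=15676048571401, 274·239190²=15676048571400, difference 1.
(3959299+239190√274)^2 = 31352097142801 + 1894049455620√274
(3959299+239190√274)^3 = 248264653730785753699 + 14998216231173381570√274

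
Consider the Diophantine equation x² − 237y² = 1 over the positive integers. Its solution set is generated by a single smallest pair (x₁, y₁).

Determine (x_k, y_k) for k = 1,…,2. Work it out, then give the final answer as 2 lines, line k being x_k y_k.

[15; 2,1,1,7,10,7,1,1,2,30] for √237; ℓ=10 ⇒ convergent index 9
i=0: a=15 ⇒ p=15, q=1
i=1: a=2 ⇒ p=31, q=2
i=2: a=1 ⇒ p=46, q=3
i=3: a=1 ⇒ p=77, q=5
i=4: a=7 ⇒ p=585, q=38
i=5: a=10 ⇒ p=5927, q=385
i=6: a=7 ⇒ p=42074, q=2733
…
i=8: a=1 ⇒ p=90075, q=5851
i=9: a=2 ⇒ p=228151, q=14820
→ (228151, 14820).  Check: 228151²=52052878801, 237·14820²=52052878800, difference 1.
n=2: (228151,14820)∘(228151,14820) = (228151·228151+237·14820·14820, 228151·14820+14820·228151) = (104105757601,6762395640)

228151 14820
104105757601 6762395640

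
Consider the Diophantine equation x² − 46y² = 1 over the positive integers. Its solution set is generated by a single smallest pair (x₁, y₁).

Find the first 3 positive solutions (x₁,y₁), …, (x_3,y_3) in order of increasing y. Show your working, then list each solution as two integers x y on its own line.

√46 = [6; 1,3,1,1,2,6,2,1,1,3,1,12, …], period ℓ=12 (even) → k=11
step 0: (6, 1)  from 6·(1,0) + (0,1)
…
step 2: (27, 4)  from 3·(7,1) + (6,1)
…
step 4: (61, 9)  from 1·(34,5) + (27,4)
…
step 8: (3147, 464)  from 1·(2150,317) + (997,147)
…
step 10: (19038, 2807)  from 3·(5297,781) + (3147,464)
step 11: (24335, 3588)  from 1·(19038,2807) + (5297,781)
(x₁, y₁) = (24335, 3588);  24335² − 46·3588² = 1 ✓
(x_2, y_2) = (24335·24335 + 46·3588·3588, 24335·3588 + 3588·24335) = (1184384449, 174627960)
(x_3, y_3) = (24335·1184384449 + 46·3588·174627960, 24335·174627960 + 3588·1184384449) = (57643991108495, 8499142809612)

24335 3588
1184384449 174627960
57643991108495 8499142809612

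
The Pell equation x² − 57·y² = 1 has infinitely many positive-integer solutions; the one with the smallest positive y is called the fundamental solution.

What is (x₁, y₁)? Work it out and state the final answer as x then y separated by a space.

√57 → a₀=7, period (1,1,4,1,1,14); ℓ=6 even so k=5
a_0=7:  p_0=7·1+0=7,  q_0=7·0+1=1
a_1=1:  p_1=1·7+1=8,  q_1=1·1+0=1
…
a_4=1:  p_4=1·68+15=83,  q_4=1·9+2=11
a_5=1:  p_5=1·83+68=151,  q_5=1·11+9=20
(x₁, y₁) = (151, 20);  151² − 57·20² = 1 ✓

151 20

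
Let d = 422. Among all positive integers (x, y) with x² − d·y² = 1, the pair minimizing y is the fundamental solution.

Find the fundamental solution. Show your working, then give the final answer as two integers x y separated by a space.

[20; 1,1,5,2,1,…,1,1,40] for √422; ℓ=14 ⇒ convergent index 13
step 0: (20, 1)  from 20·(1,0) + (0,1)
…
step 2: (41, 2)  from 1·(21,1) + (20,1)
…
step 4: (493, 24)  from 2·(226,11) + (41,2)
step 5: (719, 35)  from 1·(493,24) + (226,11)
…
step 8: (163807, 7974)  from 3·(53719,2615) + (2650,129)
step 9: (217526, 10589)  from 1·(163807,7974) + (53719,2615)
step 10: (598859, 29152)  from 2·(217526,10589) + (163807,7974)
step 11: (3211821, 156349)  from 5·(598859,29152) + (217526,10589)
step 12: (3810680, 185501)  from 1·(3211821,156349) + (598859,29152)
step 13: (7022501, 341850)  from 1·(3810680,185501) + (3211821,156349)
(x₁, y₁) = (7022501, 341850);  7022501² − 422·341850² = 1 ✓

7022501 341850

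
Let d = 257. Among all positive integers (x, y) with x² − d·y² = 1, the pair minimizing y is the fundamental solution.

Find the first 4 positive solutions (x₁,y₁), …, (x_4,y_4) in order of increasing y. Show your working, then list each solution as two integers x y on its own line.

513 32
526337 32832
540021249 33685600
554061275137 34561392768

[16; 32] for √257; ℓ=1 ⇒ convergent index 1
i=0: a=16 ⇒ p=16, q=1
i=1: a=32 ⇒ p=513, q=32
(x₁, y₁) = (513, 32);  513² − 257·32² = 1 ✓
(x_2, y_2) = (513·513 + 257·32·32, 513·32 + 32·513) = (526337, 32832)
(x_3, y_3) = (513·526337 + 257·32·32832, 513·32832 + 32·526337) = (540021249, 33685600)
(x_4, y_4) = (513·540021249 + 257·32·33685600, 513·33685600 + 32·540021249) = (554061275137, 34561392768)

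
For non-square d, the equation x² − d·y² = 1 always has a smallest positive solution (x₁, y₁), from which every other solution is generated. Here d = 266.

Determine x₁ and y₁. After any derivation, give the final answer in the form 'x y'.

685 42

√266 = [16; 3,4,3,32, …], period ℓ=4 (even) → k=3
i=0: a=16 ⇒ p=16, q=1
…
i=2: a=4 ⇒ p=212, q=13
i=3: a=3 ⇒ p=685, q=42
(x₁, y₁) = (685, 42);  685² − 266·42² = 1 ✓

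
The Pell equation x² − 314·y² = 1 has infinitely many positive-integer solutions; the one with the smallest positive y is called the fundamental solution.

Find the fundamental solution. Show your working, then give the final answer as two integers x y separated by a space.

392499 22150

√314 = [17; 1,2,1,1,2,1,34, …], period ℓ=7 (odd) → k=13
k=0  a_k=17  p_k/q_k = 17/1
…
k=2  a_k=2  p_k/q_k = 53/3
k=3  a_k=1  p_k/q_k = 71/4
…
k=5  a_k=2  p_k/q_k = 319/18
k=6  a_k=1  p_k/q_k = 443/25
k=7  a_k=34  p_k/q_k = 15381/868
k=8  a_k=1  p_k/q_k = 15824/893
k=9  a_k=2  p_k/q_k = 47029/2654
k=10  a_k=1  p_k/q_k = 62853/3547
k=11  a_k=1  p_k/q_k = 109882/6201
k=12  a_k=2  p_k/q_k = 282617/15949
k=13  a_k=1  p_k/q_k = 392499/22150
→ (392499, 22150).  Check: 392499²=154055465001, 314·22150²=154055465000, difference 1.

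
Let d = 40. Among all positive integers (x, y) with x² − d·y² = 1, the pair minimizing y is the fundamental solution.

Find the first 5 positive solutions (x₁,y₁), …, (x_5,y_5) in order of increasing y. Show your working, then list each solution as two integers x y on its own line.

√40 = [6; 3,12, …], period ℓ=2 (even) → k=1
i=0: a=6 ⇒ p=6, q=1
i=1: a=3 ⇒ p=19, q=3
→ (19, 3).  Check: 19²=361, 40·3²=360, difference 1.
(19+3√40)^2 = 721 + 114√40
(19+3√40)^3 = 27379 + 4329√40
(19+3√40)^4 = 1039681 + 164388√40
(19+3√40)^5 = 39480499 + 6242415√40

19 3
721 114
27379 4329
1039681 164388
39480499 6242415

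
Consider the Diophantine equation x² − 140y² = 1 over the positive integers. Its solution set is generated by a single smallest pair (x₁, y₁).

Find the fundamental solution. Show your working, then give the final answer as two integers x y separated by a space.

71 6

√140 → a₀=11, period (1,4,1,22); ℓ=4 even so k=3
i=0: a=11 ⇒ p=11, q=1
i=1: a=1 ⇒ p=12, q=1
i=2: a=4 ⇒ p=59, q=5
i=3: a=1 ⇒ p=71, q=6
→ (71, 6).  Check: 71²=5041, 140·6²=5040, difference 1.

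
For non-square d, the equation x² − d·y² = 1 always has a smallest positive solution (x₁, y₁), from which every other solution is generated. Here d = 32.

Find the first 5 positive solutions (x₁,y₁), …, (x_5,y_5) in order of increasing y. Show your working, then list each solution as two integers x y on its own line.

√32 → a₀=5, period (1,1,1,10); ℓ=4 even so k=3
k=0  a_k=5  p_k/q_k = 5/1
…
k=2  a_k=1  p_k/q_k = 11/2
k=3  a_k=1  p_k/q_k = 17/3
(x₁, y₁) = (17, 3);  17² − 32·3² = 1 ✓
n=2: (17,3)∘(17,3) = (17·17+32·3·3, 17·3+3·17) = (577,102)
n=3: (577,102)∘(17,3) = (17·577+32·3·102, 17·102+3·577) = (19601,3465)
n=4: (19601,3465)∘(17,3) = (17·19601+32·3·3465, 17·3465+3·19601) = (665857,117708)
n=5: (665857,117708)∘(17,3) = (17·665857+32·3·117708, 17·117708+3·665857) = (22619537,3998607)

17 3
577 102
19601 3465
665857 117708
22619537 3998607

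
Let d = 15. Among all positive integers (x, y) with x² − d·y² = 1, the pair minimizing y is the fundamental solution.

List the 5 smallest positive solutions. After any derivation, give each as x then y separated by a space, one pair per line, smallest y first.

4 1
31 8
244 63
1921 496
15124 3905

√15 → a₀=3, period (1,6); ℓ=2 even so k=1
i=0: a=3 ⇒ p=3, q=1
i=1: a=1 ⇒ p=4, q=1
(x₁, y₁) = (4, 1);  4² − 15·1² = 1 ✓
n=2: (4,1)∘(4,1) = (4·4+15·1·1, 4·1+1·4) = (31,8)
n=3: (31,8)∘(4,1) = (4·31+15·1·8, 4·8+1·31) = (244,63)
n=4: (244,63)∘(4,1) = (4·244+15·1·63, 4·63+1·244) = (1921,496)
n=5: (1921,496)∘(4,1) = (4·1921+15·1·496, 4·496+1·1921) = (15124,3905)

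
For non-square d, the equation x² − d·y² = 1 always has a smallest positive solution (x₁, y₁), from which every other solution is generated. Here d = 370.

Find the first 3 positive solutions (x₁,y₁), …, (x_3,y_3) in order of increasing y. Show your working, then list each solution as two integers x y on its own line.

[19; 4,4,38] for √370; ℓ=3 ⇒ convergent index 5
a_0=19:  p_0=19·1+0=19,  q_0=19·0+1=1
a_1=4:  p_1=4·19+1=77,  q_1=4·1+0=4
a_2=4:  p_2=4·77+19=327,  q_2=4·4+1=17
a_3=38:  p_3=38·327+77=12503,  q_3=38·17+4=650
a_4=4:  p_4=4·12503+327=50339,  q_4=4·650+17=2617
a_5=4:  p_5=4·50339+12503=213859,  q_5=4·2617+650=11118
fundamental: x₁=213859, y₁=11118  (since 45735671881 − 370·123609924 = 1)
(x_2, y_2) = (213859·213859 + 370·11118·11118, 213859·11118 + 11118·213859) = (91471343761, 4755368724)
(x_3, y_3) = (213859·91471343761 + 370·11118·4755368724, 213859·4755368724 + 11118·91471343761) = (39123940210553539, 2033956799880714)

213859 11118
91471343761 4755368724
39123940210553539 2033956799880714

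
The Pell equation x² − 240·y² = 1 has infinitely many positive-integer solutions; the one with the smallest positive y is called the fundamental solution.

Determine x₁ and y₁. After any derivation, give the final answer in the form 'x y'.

d=240: √d = [15; 2,30] (ℓ=2, even), read p_1/q_1
i=0: a=15 ⇒ p=15, q=1
i=1: a=2 ⇒ p=31, q=2
fundamental: x₁=31, y₁=2  (since 961 − 240·4 = 1)

31 2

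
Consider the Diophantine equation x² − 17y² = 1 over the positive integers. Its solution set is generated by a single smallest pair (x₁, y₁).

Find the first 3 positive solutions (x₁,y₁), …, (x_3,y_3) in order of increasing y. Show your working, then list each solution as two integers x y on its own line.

√17 = [4; 8, …], period ℓ=1 (odd) → k=1
step 0: (4, 1)  from 4·(1,0) + (0,1)
step 1: (33, 8)  from 8·(4,1) + (1,0)
(x₁, y₁) = (33, 8);  33² − 17·8² = 1 ✓
(33+8√17)^2 = 2177 + 528√17
(33+8√17)^3 = 143649 + 34840√17

33 8
2177 528
143649 34840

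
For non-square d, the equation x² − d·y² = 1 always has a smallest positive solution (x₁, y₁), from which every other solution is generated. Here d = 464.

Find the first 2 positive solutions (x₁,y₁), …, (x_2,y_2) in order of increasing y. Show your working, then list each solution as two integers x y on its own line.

9801 455
192119201 8918910

[21; 1,1,5,1,1,1,5,1,1,42] for √464; ℓ=10 ⇒ convergent index 9
k=0  a_k=21  p_k/q_k = 21/1
…
k=2  a_k=1  p_k/q_k = 43/2
k=3  a_k=5  p_k/q_k = 237/11
…
k=6  a_k=1  p_k/q_k = 797/37
k=7  a_k=5  p_k/q_k = 4502/209
k=8  a_k=1  p_k/q_k = 5299/246
k=9  a_k=1  p_k/q_k = 9801/455
→ (9801, 455).  Check: 9801²=96059601, 464·455²=96059600, difference 1.
(9801+455√464)^2 = 192119201 + 8918910√464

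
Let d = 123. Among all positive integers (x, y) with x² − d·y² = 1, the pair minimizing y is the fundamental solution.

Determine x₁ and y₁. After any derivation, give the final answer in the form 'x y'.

[11; 11,22] for √123; ℓ=2 ⇒ convergent index 1
step 0: (11, 1)  from 11·(1,0) + (0,1)
step 1: (122, 11)  from 11·(11,1) + (1,0)
(x₁, y₁) = (122, 11);  122² − 123·11² = 1 ✓

122 11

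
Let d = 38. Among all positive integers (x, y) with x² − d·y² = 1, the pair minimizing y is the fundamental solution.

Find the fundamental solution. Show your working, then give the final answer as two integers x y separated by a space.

[6; 6,12] for √38; ℓ=2 ⇒ convergent index 1
i=0: a=6 ⇒ p=6, q=1
i=1: a=6 ⇒ p=37, q=6
fundamental: x₁=37, y₁=6  (since 1369 − 38·36 = 1)

37 6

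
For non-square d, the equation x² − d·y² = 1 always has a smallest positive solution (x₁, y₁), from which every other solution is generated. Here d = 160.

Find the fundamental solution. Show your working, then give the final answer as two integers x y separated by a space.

721 57

d=160: √d = [12; 1,1,1,5,1,1,1,24] (ℓ=8, even), read p_7/q_7
step 0: (12, 1)  from 12·(1,0) + (0,1)
step 1: (13, 1)  from 1·(12,1) + (1,0)
step 2: (25, 2)  from 1·(13,1) + (12,1)
step 3: (38, 3)  from 1·(25,2) + (13,1)
step 4: (215, 17)  from 5·(38,3) + (25,2)
step 5: (253, 20)  from 1·(215,17) + (38,3)
step 6: (468, 37)  from 1·(253,20) + (215,17)
step 7: (721, 57)  from 1·(468,37) + (253,20)
→ (721, 57).  Check: 721²=519841, 160·57²=519840, difference 1.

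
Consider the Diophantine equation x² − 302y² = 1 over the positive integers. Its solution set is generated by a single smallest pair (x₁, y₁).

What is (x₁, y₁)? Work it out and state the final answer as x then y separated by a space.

[17; 2,1,1,1,4,…,1,2,34] for √302; ℓ=16 ⇒ convergent index 15
i=0: a=17 ⇒ p=17, q=1
i=1: a=2 ⇒ p=35, q=2
…
i=9: a=1 ⇒ p=36581, q=2105
…
i=14: a=1 ⇒ p=1617193, q=93059
i=15: a=2 ⇒ p=4276623, q=246092
fundamental: x₁=4276623, y₁=246092  (since 18289504284129 − 302·60561272464 = 1)

4276623 246092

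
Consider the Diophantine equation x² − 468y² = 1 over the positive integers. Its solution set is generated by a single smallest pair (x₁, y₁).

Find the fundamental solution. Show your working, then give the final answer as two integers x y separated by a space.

d=468: √d = [21; 1,1,1,2,1,1,1,42] (ℓ=8, even), read p_7/q_7
k=0  a_k=21  p_k/q_k = 21/1
k=1  a_k=1  p_k/q_k = 22/1
k=2  a_k=1  p_k/q_k = 43/2
k=3  a_k=1  p_k/q_k = 65/3
k=4  a_k=2  p_k/q_k = 173/8
…
k=6  a_k=1  p_k/q_k = 411/19
k=7  a_k=1  p_k/q_k = 649/30
(x₁, y₁) = (649, 30);  649² − 468·30² = 1 ✓

649 30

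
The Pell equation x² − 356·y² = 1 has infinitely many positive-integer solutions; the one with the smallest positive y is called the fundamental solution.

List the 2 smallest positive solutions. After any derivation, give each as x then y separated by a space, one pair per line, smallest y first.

d=356: √d = [18; 1,6,1,1,2,…,6,1,36] (ℓ=14, even), read p_13/q_13
k=0  a_k=18  p_k/q_k = 18/1
…
k=2  a_k=6  p_k/q_k = 132/7
k=3  a_k=1  p_k/q_k = 151/8
k=4  a_k=1  p_k/q_k = 283/15
k=5  a_k=2  p_k/q_k = 717/38
…
k=7  a_k=8  p_k/q_k = 8717/462
k=8  a_k=1  p_k/q_k = 9717/515
…
k=10  a_k=1  p_k/q_k = 37868/2007
k=11  a_k=1  p_k/q_k = 66019/3499
k=12  a_k=6  p_k/q_k = 433982/23001
k=13  a_k=1  p_k/q_k = 500001/26500
→ (500001, 26500).  Check: 500001²=250001000001, 356·26500²=250001000000, difference 1.
(500001+26500√356)^2 = 500002000001 + 26500053000√356

500001 26500
500002000001 26500053000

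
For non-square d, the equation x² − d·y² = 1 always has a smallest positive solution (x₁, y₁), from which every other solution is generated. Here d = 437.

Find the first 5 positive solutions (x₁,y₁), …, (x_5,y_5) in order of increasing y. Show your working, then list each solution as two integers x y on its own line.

4599 220
42301601 2023560
389090121399 18612704660
3578850894326401 171199655439120
32918270136924114999 1574694412116321100

√437 → a₀=20, period (1,9,2,9,1,40); ℓ=6 even so k=5
k=0  a_k=20  p_k/q_k = 20/1
…
k=3  a_k=2  p_k/q_k = 439/21
k=4  a_k=9  p_k/q_k = 4160/199
k=5  a_k=1  p_k/q_k = 4599/220
fundamental: x₁=4599, y₁=220  (since 21150801 − 437·48400 = 1)
n=2: (4599,220)∘(4599,220) = (4599·4599+437·220·220, 4599·220+220·4599) = (42301601,2023560)
n=3: (42301601,2023560)∘(4599,220) = (4599·42301601+437·220·2023560, 4599·2023560+220·42301601) = (389090121399,18612704660)
n=4: (389090121399,18612704660)∘(4599,220) = (4599·389090121399+437·220·18612704660, 4599·18612704660+220·389090121399) = (3578850894326401,171199655439120)
n=5: (3578850894326401,171199655439120)∘(4599,220) = (4599·3578850894326401+437·220·171199655439120, 4599·171199655439120+220·3578850894326401) = (32918270136924114999,1574694412116321100)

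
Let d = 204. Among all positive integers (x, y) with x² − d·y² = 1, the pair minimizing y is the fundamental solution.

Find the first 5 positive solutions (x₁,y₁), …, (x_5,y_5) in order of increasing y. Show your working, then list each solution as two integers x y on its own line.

4999 350
49980001 3499300
499700044999 34986001050
4996000999920001 349790034998600
49950017497500124999 3497200734930001750

d=204: √d = [14; 3,1,1,6,1,1,3,28] (ℓ=8, even), read p_7/q_7
k=0  a_k=14  p_k/q_k = 14/1
k=1  a_k=3  p_k/q_k = 43/3
…
k=5  a_k=1  p_k/q_k = 757/53
k=6  a_k=1  p_k/q_k = 1414/99
k=7  a_k=3  p_k/q_k = 4999/350
→ (4999, 350).  Check: 4999²=24990001, 204·350²=24990000, difference 1.
k=2:  x_2 = 4999·4999+204·350·350 = 49980001,  y_2 = 4999·350+350·4999 = 3499300
k=3:  x_3 = 4999·49980001+204·350·3499300 = 499700044999,  y_3 = 4999·3499300+350·49980001 = 34986001050
k=4:  x_4 = 4999·499700044999+204·350·34986001050 = 4996000999920001,  y_4 = 4999·34986001050+350·499700044999 = 349790034998600
k=5:  x_5 = 4999·4996000999920001+204·350·349790034998600 = 49950017497500124999,  y_5 = 4999·349790034998600+350·4996000999920001 = 3497200734930001750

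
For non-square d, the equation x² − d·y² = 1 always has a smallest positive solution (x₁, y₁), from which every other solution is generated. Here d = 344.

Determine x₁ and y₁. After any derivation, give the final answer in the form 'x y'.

10405 561

[18; 1,1,4,1,3,1,4,1,1,36] for √344; ℓ=10 ⇒ convergent index 9
k=0  a_k=18  p_k/q_k = 18/1
k=1  a_k=1  p_k/q_k = 19/1
…
k=6  a_k=1  p_k/q_k = 983/53
…
k=8  a_k=1  p_k/q_k = 5694/307
k=9  a_k=1  p_k/q_k = 10405/561
→ (10405, 561).  Check: 10405²=108264025, 344·561²=108264024, difference 1.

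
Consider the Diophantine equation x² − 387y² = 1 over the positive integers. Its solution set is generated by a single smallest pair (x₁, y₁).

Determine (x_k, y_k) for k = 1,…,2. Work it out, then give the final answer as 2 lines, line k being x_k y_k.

3482 177
24248647 1232628

d=387: √d = [19; 1,2,19,2,1,38] (ℓ=6, even), read p_5/q_5
k=0  a_k=19  p_k/q_k = 19/1
k=1  a_k=1  p_k/q_k = 20/1
…
k=3  a_k=19  p_k/q_k = 1141/58
k=4  a_k=2  p_k/q_k = 2341/119
k=5  a_k=1  p_k/q_k = 3482/177
→ (3482, 177).  Check: 3482²=12124324, 387·177²=12124323, difference 1.
k=2:  x_2 = 3482·3482+387·177·177 = 24248647,  y_2 = 3482·177+177·3482 = 1232628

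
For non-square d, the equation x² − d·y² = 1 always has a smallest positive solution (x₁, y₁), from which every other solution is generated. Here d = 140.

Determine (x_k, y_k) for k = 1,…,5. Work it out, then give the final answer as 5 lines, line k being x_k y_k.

71 6
10081 852
1431431 120978
203253121 17178024
28860511751 2439158430

[11; 1,4,1,22] for √140; ℓ=4 ⇒ convergent index 3
i=0: a=11 ⇒ p=11, q=1
i=1: a=1 ⇒ p=12, q=1
i=2: a=4 ⇒ p=59, q=5
i=3: a=1 ⇒ p=71, q=6
→ (71, 6).  Check: 71²=5041, 140·6²=5040, difference 1.
(71+6√140)^2 = 10081 + 852√140
(71+6√140)^3 = 1431431 + 120978√140
(71+6√140)^4 = 203253121 + 17178024√140
(71+6√140)^5 = 28860511751 + 2439158430√140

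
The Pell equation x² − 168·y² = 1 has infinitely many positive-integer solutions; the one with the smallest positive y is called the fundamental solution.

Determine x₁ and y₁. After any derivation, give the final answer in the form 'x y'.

d=168: √d = [12; 1,24] (ℓ=2, even), read p_1/q_1
a_0=12:  p_0=12·1+0=12,  q_0=12·0+1=1
a_1=1:  p_1=1·12+1=13,  q_1=1·1+0=1
→ (13, 1).  Check: 13²=169, 168·1²=168, difference 1.

13 1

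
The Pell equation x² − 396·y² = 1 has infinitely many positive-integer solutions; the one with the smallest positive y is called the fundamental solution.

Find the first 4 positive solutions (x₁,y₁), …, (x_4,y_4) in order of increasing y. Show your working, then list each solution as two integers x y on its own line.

[19; 1,8,1,38] for √396; ℓ=4 ⇒ convergent index 3
a_0=19:  p_0=19·1+0=19,  q_0=19·0+1=1
…
a_2=8:  p_2=8·20+19=179,  q_2=8·1+1=9
a_3=1:  p_3=1·179+20=199,  q_3=1·9+1=10
→ (199, 10).  Check: 199²=39601, 396·10²=39600, difference 1.
(x_2, y_2) = (199·199 + 396·10·10, 199·10 + 10·199) = (79201, 3980)
(x_3, y_3) = (199·79201 + 396·10·3980, 199·3980 + 10·79201) = (31521799, 1584030)
(x_4, y_4) = (199·31521799 + 396·10·1584030, 199·1584030 + 10·31521799) = (12545596801, 630439960)

199 10
79201 3980
31521799 1584030
12545596801 630439960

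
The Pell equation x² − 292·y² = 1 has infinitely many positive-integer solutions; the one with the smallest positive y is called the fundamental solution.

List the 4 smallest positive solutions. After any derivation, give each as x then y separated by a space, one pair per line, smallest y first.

2281249 133500
10408194000001 609093483000
47487364308614281249 2778987798000400500
216661004683313632776000001 12679126270400622186966000

[17; 11,2,1,3,8,3,1,2,11,34] for √292; ℓ=10 ⇒ convergent index 9
i=0: a=17 ⇒ p=17, q=1
i=1: a=11 ⇒ p=188, q=11
i=2: a=2 ⇒ p=393, q=23
i=3: a=1 ⇒ p=581, q=34
i=4: a=3 ⇒ p=2136, q=125
i=5: a=8 ⇒ p=17669, q=1034
…
i=7: a=1 ⇒ p=72812, q=4261
i=8: a=2 ⇒ p=200767, q=11749
i=9: a=11 ⇒ p=2281249, q=133500
fundamental: x₁=2281249, y₁=133500  (since 5204097000001 − 292·17822250000 = 1)
k=2:  x_2 = 2281249·2281249+292·133500·133500 = 10408194000001,  y_2 = 2281249·133500+133500·2281249 = 609093483000
k=3:  x_3 = 2281249·10408194000001+292·133500·609093483000 = 47487364308614281249,  y_3 = 2281249·609093483000+133500·10408194000001 = 2778987798000400500
k=4:  x_4 = 2281249·47487364308614281249+292·133500·2778987798000400500 = 216661004683313632776000001,  y_4 = 2281249·2778987798000400500+133500·47487364308614281249 = 12679126270400622186966000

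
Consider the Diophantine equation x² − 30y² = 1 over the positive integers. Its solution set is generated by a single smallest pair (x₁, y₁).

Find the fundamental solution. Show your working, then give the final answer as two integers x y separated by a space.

11 2

√30 = [5; 2,10, …], period ℓ=2 (even) → k=1
step 0: (5, 1)  from 5·(1,0) + (0,1)
step 1: (11, 2)  from 2·(5,1) + (1,0)
→ (11, 2).  Check: 11²=121, 30·2²=120, difference 1.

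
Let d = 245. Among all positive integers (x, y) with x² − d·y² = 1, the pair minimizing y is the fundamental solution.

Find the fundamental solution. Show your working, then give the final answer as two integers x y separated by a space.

[15; 1,1,1,7,6,7,1,1,1,30] for √245; ℓ=10 ⇒ convergent index 9
i=0: a=15 ⇒ p=15, q=1
…
i=2: a=1 ⇒ p=31, q=2
i=3: a=1 ⇒ p=47, q=3
…
i=6: a=7 ⇒ p=15809, q=1010
…
i=8: a=1 ⇒ p=33825, q=2161
i=9: a=1 ⇒ p=51841, q=3312
fundamental: x₁=51841, y₁=3312  (since 2687489281 − 245·10969344 = 1)

51841 3312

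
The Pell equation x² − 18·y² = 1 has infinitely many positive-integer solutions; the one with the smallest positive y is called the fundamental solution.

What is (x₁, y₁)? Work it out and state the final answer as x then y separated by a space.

17 4

√18 → a₀=4, period (4,8); ℓ=2 even so k=1
k=0  a_k=4  p_k/q_k = 4/1
k=1  a_k=4  p_k/q_k = 17/4
(x₁, y₁) = (17, 4);  17² − 18·4² = 1 ✓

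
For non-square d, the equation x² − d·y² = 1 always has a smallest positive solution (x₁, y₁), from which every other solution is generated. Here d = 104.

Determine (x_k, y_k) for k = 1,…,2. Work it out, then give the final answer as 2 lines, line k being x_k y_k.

[10; 5,20] for √104; ℓ=2 ⇒ convergent index 1
k=0  a_k=10  p_k/q_k = 10/1
k=1  a_k=5  p_k/q_k = 51/5
fundamental: x₁=51, y₁=5  (since 2601 − 104·25 = 1)
(51+5√104)^2 = 5201 + 510√104

51 5
5201 510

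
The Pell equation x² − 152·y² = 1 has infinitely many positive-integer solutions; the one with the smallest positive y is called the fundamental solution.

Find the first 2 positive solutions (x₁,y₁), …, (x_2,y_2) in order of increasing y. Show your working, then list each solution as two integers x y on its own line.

d=152: √d = [12; 3,24] (ℓ=2, even), read p_1/q_1
k=0  a_k=12  p_k/q_k = 12/1
k=1  a_k=3  p_k/q_k = 37/3
→ (37, 3).  Check: 37²=1369, 152·3²=1368, difference 1.
k=2:  x_2 = 37·37+152·3·3 = 2737,  y_2 = 37·3+3·37 = 222

37 3
2737 222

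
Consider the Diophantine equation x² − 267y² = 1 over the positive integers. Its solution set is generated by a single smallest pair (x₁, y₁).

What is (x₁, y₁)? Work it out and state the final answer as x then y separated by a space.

√267 → a₀=16, period (2,1,15,1,2,32); ℓ=6 even so k=5
step 0: (16, 1)  from 16·(1,0) + (0,1)
step 1: (33, 2)  from 2·(16,1) + (1,0)
step 2: (49, 3)  from 1·(33,2) + (16,1)
step 3: (768, 47)  from 15·(49,3) + (33,2)
step 4: (817, 50)  from 1·(768,47) + (49,3)
step 5: (2402, 147)  from 2·(817,50) + (768,47)
→ (2402, 147).  Check: 2402²=5769604, 267·147²=5769603, difference 1.

2402 147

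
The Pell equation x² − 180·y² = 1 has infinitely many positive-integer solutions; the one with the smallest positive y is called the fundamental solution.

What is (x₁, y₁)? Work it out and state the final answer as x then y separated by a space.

161 12

d=180: √d = [13; 2,2,2,26] (ℓ=4, even), read p_3/q_3
k=0  a_k=13  p_k/q_k = 13/1
k=1  a_k=2  p_k/q_k = 27/2
k=2  a_k=2  p_k/q_k = 67/5
k=3  a_k=2  p_k/q_k = 161/12
(x₁, y₁) = (161, 12);  161² − 180·12² = 1 ✓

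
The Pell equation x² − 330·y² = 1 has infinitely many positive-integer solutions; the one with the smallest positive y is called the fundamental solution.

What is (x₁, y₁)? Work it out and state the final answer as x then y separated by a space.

109 6

d=330: √d = [18; 6,36] (ℓ=2, even), read p_1/q_1
k=0  a_k=18  p_k/q_k = 18/1
k=1  a_k=6  p_k/q_k = 109/6
(x₁, y₁) = (109, 6);  109² − 330·6² = 1 ✓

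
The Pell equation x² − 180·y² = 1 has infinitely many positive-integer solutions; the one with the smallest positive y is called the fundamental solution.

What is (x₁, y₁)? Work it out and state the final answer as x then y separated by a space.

√180 = [13; 2,2,2,26, …], period ℓ=4 (even) → k=3
i=0: a=13 ⇒ p=13, q=1
i=1: a=2 ⇒ p=27, q=2
i=2: a=2 ⇒ p=67, q=5
i=3: a=2 ⇒ p=161, q=12
→ (161, 12).  Check: 161²=25921, 180·12²=25920, difference 1.

161 12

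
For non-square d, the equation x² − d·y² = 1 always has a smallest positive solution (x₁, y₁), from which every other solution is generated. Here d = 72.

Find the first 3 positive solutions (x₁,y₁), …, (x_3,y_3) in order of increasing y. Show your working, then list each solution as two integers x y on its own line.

17 2
577 68
19601 2310

[8; 2,16] for √72; ℓ=2 ⇒ convergent index 1
k=0  a_k=8  p_k/q_k = 8/1
k=1  a_k=2  p_k/q_k = 17/2
fundamental: x₁=17, y₁=2  (since 289 − 72·4 = 1)
n=2: (17,2)∘(17,2) = (17·17+72·2·2, 17·2+2·17) = (577,68)
n=3: (577,68)∘(17,2) = (17·577+72·2·68, 17·68+2·577) = (19601,2310)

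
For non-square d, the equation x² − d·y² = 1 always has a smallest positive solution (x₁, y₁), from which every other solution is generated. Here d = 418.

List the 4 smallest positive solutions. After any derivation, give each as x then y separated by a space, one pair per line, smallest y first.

[20; 2,4,20,4,2,40] for √418; ℓ=6 ⇒ convergent index 5
k=0  a_k=20  p_k/q_k = 20/1
k=1  a_k=2  p_k/q_k = 41/2
…
k=3  a_k=20  p_k/q_k = 3721/182
k=4  a_k=4  p_k/q_k = 15068/737
k=5  a_k=2  p_k/q_k = 33857/1656
→ (33857, 1656).  Check: 33857²=1146296449, 418·1656²=1146296448, difference 1.
(x_2, y_2) = (33857·33857 + 418·1656·1656, 33857·1656 + 1656·33857) = (2292592897, 112134384)
(x_3, y_3) = (33857·2292592897 + 418·1656·112134384, 33857·112134384 + 1656·2292592897) = (155240635393601, 7593067676520)
(x_4, y_4) = (33857·155240635393601 + 418·1656·7593067676520, 33857·7593067676520 + 1656·155240635393601) = (10511964382749705217, 514156984535740896)

33857 1656
2292592897 112134384
155240635393601 7593067676520
10511964382749705217 514156984535740896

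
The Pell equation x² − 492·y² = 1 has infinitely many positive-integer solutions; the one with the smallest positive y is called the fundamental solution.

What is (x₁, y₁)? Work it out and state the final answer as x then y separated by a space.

√492 → a₀=22, period (5,1,1,10,1,1,5,44); ℓ=8 even so k=7
k=0  a_k=22  p_k/q_k = 22/1
k=1  a_k=5  p_k/q_k = 111/5
k=2  a_k=1  p_k/q_k = 133/6
…
k=5  a_k=1  p_k/q_k = 2817/127
k=6  a_k=1  p_k/q_k = 5390/243
k=7  a_k=5  p_k/q_k = 29767/1342
fundamental: x₁=29767, y₁=1342  (since 886074289 − 492·1800964 = 1)

29767 1342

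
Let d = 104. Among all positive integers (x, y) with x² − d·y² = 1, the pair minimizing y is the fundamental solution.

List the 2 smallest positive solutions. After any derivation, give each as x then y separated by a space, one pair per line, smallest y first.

√104 = [10; 5,20, …], period ℓ=2 (even) → k=1
i=0: a=10 ⇒ p=10, q=1
i=1: a=5 ⇒ p=51, q=5
(x₁, y₁) = (51, 5);  51² − 104·5² = 1 ✓
(51+5√104)^2 = 5201 + 510√104

51 5
5201 510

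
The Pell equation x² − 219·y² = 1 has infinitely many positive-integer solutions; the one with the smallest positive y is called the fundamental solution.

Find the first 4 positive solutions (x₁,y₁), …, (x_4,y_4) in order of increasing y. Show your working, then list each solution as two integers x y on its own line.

[14; 1,3,1,28] for √219; ℓ=4 ⇒ convergent index 3
k=0  a_k=14  p_k/q_k = 14/1
…
k=2  a_k=3  p_k/q_k = 59/4
k=3  a_k=1  p_k/q_k = 74/5
(x₁, y₁) = (74, 5);  74² − 219·5² = 1 ✓
(74+5√219)^2 = 10951 + 740√219
(74+5√219)^3 = 1620674 + 109515√219
(74+5√219)^4 = 239848801 + 16207480√219

74 5
10951 740
1620674 109515
239848801 16207480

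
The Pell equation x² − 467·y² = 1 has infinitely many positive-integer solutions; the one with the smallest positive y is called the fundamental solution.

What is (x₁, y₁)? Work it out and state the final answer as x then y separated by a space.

√467 → a₀=21, period (1,1,1,1,3,…,1,1,42); ℓ=14 even so k=13
a_0=21:  p_0=21·1+0=21,  q_0=21·0+1=1
a_1=1:  p_1=1·21+1=22,  q_1=1·1+0=1
a_2=1:  p_2=1·22+21=43,  q_2=1·1+1=2
…
a_4=1:  p_4=1·65+43=108,  q_4=1·3+2=5
…
a_6=3:  p_6=3·389+108=1275,  q_6=3·18+5=59
…
a_8=3:  p_8=3·27164+1275=82767,  q_8=3·1257+59=3830
a_9=3:  p_9=3·82767+27164=275465,  q_9=3·3830+1257=12747
a_10=1:  p_10=1·275465+82767=358232,  q_10=1·12747+3830=16577
…
a_12=1:  p_12=1·633697+358232=991929,  q_12=1·29324+16577=45901
a_13=1:  p_13=1·991929+633697=1625626,  q_13=1·45901+29324=75225
(x₁, y₁) = (1625626, 75225);  1625626² − 467·75225² = 1 ✓

1625626 75225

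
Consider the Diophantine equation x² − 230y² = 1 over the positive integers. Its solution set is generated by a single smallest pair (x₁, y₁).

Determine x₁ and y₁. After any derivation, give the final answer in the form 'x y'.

91 6

d=230: √d = [15; 6,30] (ℓ=2, even), read p_1/q_1
k=0  a_k=15  p_k/q_k = 15/1
k=1  a_k=6  p_k/q_k = 91/6
→ (91, 6).  Check: 91²=8281, 230·6²=8280, difference 1.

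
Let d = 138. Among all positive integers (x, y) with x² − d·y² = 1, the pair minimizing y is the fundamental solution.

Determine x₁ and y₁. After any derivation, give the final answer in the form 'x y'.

√138 → a₀=11, period (1,2,1,22); ℓ=4 even so k=3
k=0  a_k=11  p_k/q_k = 11/1
…
k=2  a_k=2  p_k/q_k = 35/3
k=3  a_k=1  p_k/q_k = 47/4
fundamental: x₁=47, y₁=4  (since 2209 − 138·16 = 1)

47 4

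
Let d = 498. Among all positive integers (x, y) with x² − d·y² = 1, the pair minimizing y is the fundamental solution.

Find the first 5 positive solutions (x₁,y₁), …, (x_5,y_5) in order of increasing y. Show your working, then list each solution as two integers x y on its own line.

179777 8056
64639539457 2896567024
23241404969742401 1041472259739240
8356540122426119709697 374465516875386131936
3004627427155559641130652737 134640574453571113022377304

[22; 3,6,22,6,3,44] for √498; ℓ=6 ⇒ convergent index 5
a_0=22:  p_0=22·1+0=22,  q_0=22·0+1=1
a_1=3:  p_1=3·22+1=67,  q_1=3·1+0=3
a_2=6:  p_2=6·67+22=424,  q_2=6·3+1=19
…
a_4=6:  p_4=6·9395+424=56794,  q_4=6·421+19=2545
a_5=3:  p_5=3·56794+9395=179777,  q_5=3·2545+421=8056
fundamental: x₁=179777, y₁=8056  (since 32319769729 − 498·64899136 = 1)
(179777+8056√498)^2 = 64639539457 + 2896567024√498
(179777+8056√498)^3 = 23241404969742401 + 1041472259739240√498
(179777+8056√498)^4 = 8356540122426119709697 + 374465516875386131936√498
(179777+8056√498)^5 = 3004627427155559641130652737 + 134640574453571113022377304√498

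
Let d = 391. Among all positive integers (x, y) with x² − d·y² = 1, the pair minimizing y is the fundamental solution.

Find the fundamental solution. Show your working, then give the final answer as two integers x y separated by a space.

7338680 371133

√391 → a₀=19, period (1,3,2,2,1,…,3,1,38); ℓ=16 even so k=15
k=0  a_k=19  p_k/q_k = 19/1
k=1  a_k=1  p_k/q_k = 20/1
…
k=7  a_k=2  p_k/q_k = 2709/137
k=8  a_k=19  p_k/q_k = 52519/2656
…
k=13  a_k=2  p_k/q_k = 1660597/83980
k=14  a_k=3  p_k/q_k = 5678083/287153
k=15  a_k=1  p_k/q_k = 7338680/371133
→ (7338680, 371133).  Check: 7338680²=53856224142400, 391·371133²=53856224142399, difference 1.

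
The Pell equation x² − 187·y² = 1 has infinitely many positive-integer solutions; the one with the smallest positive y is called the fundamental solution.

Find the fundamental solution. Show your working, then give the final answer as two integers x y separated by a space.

1682 123

d=187: √d = [13; 1,2,13,2,1,26] (ℓ=6, even), read p_5/q_5
a_0=13:  p_0=13·1+0=13,  q_0=13·0+1=1
…
a_2=2:  p_2=2·14+13=41,  q_2=2·1+1=3
…
a_4=2:  p_4=2·547+41=1135,  q_4=2·40+3=83
a_5=1:  p_5=1·1135+547=1682,  q_5=1·83+40=123
fundamental: x₁=1682, y₁=123  (since 2829124 − 187·15129 = 1)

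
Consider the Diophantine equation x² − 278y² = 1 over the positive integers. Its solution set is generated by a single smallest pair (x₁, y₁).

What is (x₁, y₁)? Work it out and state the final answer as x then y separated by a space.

2501 150

√278 = [16; 1,2,16,2,1,32, …], period ℓ=6 (even) → k=5
step 0: (16, 1)  from 16·(1,0) + (0,1)
…
step 2: (50, 3)  from 2·(17,1) + (16,1)
step 3: (817, 49)  from 16·(50,3) + (17,1)
step 4: (1684, 101)  from 2·(817,49) + (50,3)
step 5: (2501, 150)  from 1·(1684,101) + (817,49)
→ (2501, 150).  Check: 2501²=6255001, 278·150²=6255000, difference 1.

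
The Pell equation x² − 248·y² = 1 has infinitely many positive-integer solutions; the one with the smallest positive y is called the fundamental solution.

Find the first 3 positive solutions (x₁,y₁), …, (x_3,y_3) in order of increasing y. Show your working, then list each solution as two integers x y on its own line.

63 4
7937 504
999999 63500

√248 → a₀=15, period (1,2,1,30); ℓ=4 even so k=3
a_0=15:  p_0=15·1+0=15,  q_0=15·0+1=1
…
a_2=2:  p_2=2·16+15=47,  q_2=2·1+1=3
a_3=1:  p_3=1·47+16=63,  q_3=1·3+1=4
→ (63, 4).  Check: 63²=3969, 248·4²=3968, difference 1.
n=2: (63,4)∘(63,4) = (63·63+248·4·4, 63·4+4·63) = (7937,504)
n=3: (7937,504)∘(63,4) = (63·7937+248·4·504, 63·504+4·7937) = (999999,63500)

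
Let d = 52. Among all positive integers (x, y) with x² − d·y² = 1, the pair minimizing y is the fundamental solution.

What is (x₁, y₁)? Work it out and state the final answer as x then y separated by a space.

649 90

d=52: √d = [7; 4,1,2,1,4,14] (ℓ=6, even), read p_5/q_5
a_0=7:  p_0=7·1+0=7,  q_0=7·0+1=1
a_1=4:  p_1=4·7+1=29,  q_1=4·1+0=4
a_2=1:  p_2=1·29+7=36,  q_2=1·4+1=5
…
a_4=1:  p_4=1·101+36=137,  q_4=1·14+5=19
a_5=4:  p_5=4·137+101=649,  q_5=4·19+14=90
fundamental: x₁=649, y₁=90  (since 421201 − 52·8100 = 1)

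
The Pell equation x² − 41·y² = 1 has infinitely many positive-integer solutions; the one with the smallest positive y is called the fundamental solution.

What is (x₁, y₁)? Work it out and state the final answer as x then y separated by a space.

2049 320

[6; 2,2,12] for √41; ℓ=3 ⇒ convergent index 5
a_0=6:  p_0=6·1+0=6,  q_0=6·0+1=1
a_1=2:  p_1=2·6+1=13,  q_1=2·1+0=2
a_2=2:  p_2=2·13+6=32,  q_2=2·2+1=5
…
a_4=2:  p_4=2·397+32=826,  q_4=2·62+5=129
a_5=2:  p_5=2·826+397=2049,  q_5=2·129+62=320
fundamental: x₁=2049, y₁=320  (since 4198401 − 41·102400 = 1)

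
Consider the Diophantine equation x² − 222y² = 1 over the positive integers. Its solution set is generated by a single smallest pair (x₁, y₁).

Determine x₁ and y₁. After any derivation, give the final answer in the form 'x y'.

149 10

√222 → a₀=14, period (1,8,1,28); ℓ=4 even so k=3
a_0=14:  p_0=14·1+0=14,  q_0=14·0+1=1
a_1=1:  p_1=1·14+1=15,  q_1=1·1+0=1
a_2=8:  p_2=8·15+14=134,  q_2=8·1+1=9
a_3=1:  p_3=1·134+15=149,  q_3=1·9+1=10
→ (149, 10).  Check: 149²=22201, 222·10²=22200, difference 1.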